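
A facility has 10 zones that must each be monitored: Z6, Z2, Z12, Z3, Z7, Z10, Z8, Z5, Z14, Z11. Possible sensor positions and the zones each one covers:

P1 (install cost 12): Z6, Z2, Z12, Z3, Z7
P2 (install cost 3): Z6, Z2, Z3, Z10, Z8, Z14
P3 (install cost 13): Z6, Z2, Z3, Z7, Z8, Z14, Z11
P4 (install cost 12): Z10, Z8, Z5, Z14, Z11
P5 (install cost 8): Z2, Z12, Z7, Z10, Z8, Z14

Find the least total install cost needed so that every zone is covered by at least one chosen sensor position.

P2, P4, P5 cover every zone at install cost 3 + 12 + 8 = 23.
Any cover uses at least 2 sensor positions; among all covering selections none totals below 23.

23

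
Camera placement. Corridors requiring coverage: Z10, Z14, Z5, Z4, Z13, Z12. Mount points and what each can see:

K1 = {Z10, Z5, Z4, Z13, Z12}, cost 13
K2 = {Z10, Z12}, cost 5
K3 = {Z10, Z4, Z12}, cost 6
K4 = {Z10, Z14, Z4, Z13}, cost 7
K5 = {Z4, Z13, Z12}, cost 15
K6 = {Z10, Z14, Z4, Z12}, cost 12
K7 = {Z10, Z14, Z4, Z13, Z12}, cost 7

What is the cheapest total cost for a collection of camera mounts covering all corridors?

K1, K4 cover every corridor at cost 13 + 7 = 20.
Any cover uses at least 2 camera mounts; among all covering selections none totals below 20.

20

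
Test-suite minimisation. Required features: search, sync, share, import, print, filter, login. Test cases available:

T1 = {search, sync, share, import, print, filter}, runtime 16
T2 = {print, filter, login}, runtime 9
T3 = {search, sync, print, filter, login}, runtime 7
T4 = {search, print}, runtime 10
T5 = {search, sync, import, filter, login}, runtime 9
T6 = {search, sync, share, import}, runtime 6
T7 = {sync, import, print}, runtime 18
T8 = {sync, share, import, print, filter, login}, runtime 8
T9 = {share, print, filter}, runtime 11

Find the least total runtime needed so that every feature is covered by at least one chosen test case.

13

T3, T6 cover every feature at runtime 7 + 6 = 13.
Any cover uses at least 2 test cases; among all covering selections none totals below 13.
Greedy by coverage-per-runtime would pick T8, T6 for 14 — worse than the optimum 13.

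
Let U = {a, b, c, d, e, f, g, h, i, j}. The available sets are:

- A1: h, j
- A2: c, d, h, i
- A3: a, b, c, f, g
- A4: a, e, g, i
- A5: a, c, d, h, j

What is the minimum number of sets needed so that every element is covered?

A3, A4, A5 together cover {a, b, c, d, e, f, g, h, i, j} — every element.
No 2 of the 5 sets cover everything (all 10 pairs fall short), so 3 is minimum.
Greedy (largest uncovered first) would take A3, A2, A1, A4 — 4 sets — but 3 suffice.

3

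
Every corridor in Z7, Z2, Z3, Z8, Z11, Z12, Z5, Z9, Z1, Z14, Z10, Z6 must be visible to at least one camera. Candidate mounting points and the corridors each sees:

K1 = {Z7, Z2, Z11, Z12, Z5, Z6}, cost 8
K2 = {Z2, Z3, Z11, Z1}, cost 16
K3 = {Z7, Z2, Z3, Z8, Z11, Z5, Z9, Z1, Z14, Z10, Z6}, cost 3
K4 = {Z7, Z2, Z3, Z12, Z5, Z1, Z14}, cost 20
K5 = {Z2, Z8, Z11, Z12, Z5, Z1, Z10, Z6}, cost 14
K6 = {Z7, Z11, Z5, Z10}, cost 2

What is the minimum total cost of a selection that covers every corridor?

11

K1, K3 cover every corridor at cost 8 + 3 = 11.
Any cover uses at least 2 camera mounts; among all covering selections none totals below 11.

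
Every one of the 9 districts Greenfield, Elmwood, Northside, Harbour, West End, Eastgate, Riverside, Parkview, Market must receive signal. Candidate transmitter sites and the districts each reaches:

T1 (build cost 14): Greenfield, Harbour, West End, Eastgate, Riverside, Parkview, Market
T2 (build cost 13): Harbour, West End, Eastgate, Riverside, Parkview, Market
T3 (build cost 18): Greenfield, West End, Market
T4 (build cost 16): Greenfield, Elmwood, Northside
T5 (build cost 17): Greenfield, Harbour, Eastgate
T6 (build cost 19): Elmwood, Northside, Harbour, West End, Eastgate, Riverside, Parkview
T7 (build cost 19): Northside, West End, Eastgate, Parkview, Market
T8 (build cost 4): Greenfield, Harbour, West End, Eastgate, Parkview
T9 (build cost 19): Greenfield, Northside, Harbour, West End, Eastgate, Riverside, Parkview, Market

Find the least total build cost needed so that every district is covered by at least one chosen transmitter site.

T2, T4 cover every district at build cost 13 + 16 = 29.
Any cover uses at least 2 transmitter sites; among all covering selections none totals below 29.
Greedy by coverage-per-build cost would pick T8, T6, T2 for 36 — worse than the optimum 29.

29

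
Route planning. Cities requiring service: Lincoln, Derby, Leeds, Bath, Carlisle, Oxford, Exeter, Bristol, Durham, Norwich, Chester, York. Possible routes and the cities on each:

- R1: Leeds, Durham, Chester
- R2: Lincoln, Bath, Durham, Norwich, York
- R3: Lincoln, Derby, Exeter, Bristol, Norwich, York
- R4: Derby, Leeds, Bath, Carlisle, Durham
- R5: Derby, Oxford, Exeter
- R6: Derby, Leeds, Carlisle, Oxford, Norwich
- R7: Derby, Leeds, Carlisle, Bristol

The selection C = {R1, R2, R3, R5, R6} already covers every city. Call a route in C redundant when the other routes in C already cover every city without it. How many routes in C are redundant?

Drop R1: Chester uncovered — not redundant.
Drop R2: Bath uncovered — not redundant.
Drop R3: Bristol uncovered — not redundant.
Drop R5: the rest still cover every city — redundant.
Drop R6: Carlisle uncovered — not redundant.
1 redundant: R5.

1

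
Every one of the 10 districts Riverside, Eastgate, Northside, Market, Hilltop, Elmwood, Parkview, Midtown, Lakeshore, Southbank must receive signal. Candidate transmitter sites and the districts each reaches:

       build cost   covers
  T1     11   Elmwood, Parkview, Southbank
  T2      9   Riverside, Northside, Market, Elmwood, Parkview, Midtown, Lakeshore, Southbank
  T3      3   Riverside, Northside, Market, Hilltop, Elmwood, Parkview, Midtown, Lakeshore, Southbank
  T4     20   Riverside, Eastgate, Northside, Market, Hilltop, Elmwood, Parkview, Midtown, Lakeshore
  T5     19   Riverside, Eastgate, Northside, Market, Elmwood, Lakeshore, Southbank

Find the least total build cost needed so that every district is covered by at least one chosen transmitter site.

22

T3, T5 cover every district at build cost 3 + 19 = 22.
Any cover uses at least 2 transmitter sites; among all covering selections none totals below 22.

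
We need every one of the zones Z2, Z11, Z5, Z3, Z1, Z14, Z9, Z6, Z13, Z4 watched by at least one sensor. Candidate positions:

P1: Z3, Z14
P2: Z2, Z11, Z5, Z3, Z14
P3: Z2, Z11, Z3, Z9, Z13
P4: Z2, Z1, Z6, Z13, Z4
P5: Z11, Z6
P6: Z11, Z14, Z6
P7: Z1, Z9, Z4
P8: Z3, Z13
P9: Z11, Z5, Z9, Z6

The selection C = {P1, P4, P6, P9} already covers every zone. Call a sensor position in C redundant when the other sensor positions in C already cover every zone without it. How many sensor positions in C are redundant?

Drop P1: Z3 uncovered — not redundant.
Drop P4: Z2, Z1, Z13, Z4 uncovered — not redundant.
Drop P6: the rest still cover every zone — redundant.
Drop P9: Z5, Z9 uncovered — not redundant.
1 redundant: P6.

1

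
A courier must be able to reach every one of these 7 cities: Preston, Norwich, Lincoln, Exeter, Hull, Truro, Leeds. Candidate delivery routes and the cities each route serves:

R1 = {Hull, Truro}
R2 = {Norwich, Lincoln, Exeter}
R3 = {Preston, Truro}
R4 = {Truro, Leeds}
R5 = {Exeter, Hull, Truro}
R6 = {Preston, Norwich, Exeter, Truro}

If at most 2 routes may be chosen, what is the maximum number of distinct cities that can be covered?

5

Choosing R1, R2 covers {Norwich, Lincoln, Exeter, Hull, Truro} — 5 cities.
No choice of 2 routes does better; here Preston, Leeds are left uncovered.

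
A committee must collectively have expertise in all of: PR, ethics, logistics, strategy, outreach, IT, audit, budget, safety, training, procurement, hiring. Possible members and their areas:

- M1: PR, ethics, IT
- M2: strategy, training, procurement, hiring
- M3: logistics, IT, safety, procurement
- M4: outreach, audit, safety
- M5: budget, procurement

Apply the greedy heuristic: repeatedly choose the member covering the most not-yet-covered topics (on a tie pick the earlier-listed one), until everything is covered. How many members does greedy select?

Pick 1: M2 covers 4 new topics (strategy, training, procurement, hiring).
Pick 2: M1 covers 3 new topics (PR, ethics, IT).
Pick 3: M4 covers 3 new topics (outreach, audit, safety).
Pick 4: M3 covers 1 new topics (logistics).
Pick 5: M5 covers 1 new topics (budget).
Greedy uses 5 members.

5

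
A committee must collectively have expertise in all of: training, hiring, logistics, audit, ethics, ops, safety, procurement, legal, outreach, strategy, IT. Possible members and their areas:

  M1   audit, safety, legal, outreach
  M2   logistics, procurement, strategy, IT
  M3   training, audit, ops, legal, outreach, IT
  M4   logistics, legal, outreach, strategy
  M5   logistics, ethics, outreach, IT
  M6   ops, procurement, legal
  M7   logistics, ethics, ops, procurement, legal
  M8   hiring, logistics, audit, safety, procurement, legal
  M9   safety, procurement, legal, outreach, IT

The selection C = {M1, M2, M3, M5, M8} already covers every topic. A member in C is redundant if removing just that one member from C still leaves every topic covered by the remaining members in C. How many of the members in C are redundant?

Drop M1: the rest still cover every topic — redundant.
Drop M2: strategy uncovered — not redundant.
Drop M3: training, ops uncovered — not redundant.
Drop M5: ethics uncovered — not redundant.
Drop M8: hiring uncovered — not redundant.
1 redundant: M1.

1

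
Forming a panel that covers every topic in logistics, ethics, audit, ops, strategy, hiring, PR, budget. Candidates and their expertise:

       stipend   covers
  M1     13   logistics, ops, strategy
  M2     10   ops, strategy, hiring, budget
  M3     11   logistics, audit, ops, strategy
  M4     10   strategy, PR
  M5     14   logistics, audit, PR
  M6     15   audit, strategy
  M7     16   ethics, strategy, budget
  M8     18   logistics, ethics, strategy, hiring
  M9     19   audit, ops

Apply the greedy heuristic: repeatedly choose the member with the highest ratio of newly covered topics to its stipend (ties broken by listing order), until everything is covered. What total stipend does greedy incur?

Pick 1: M2 adds 4 new (ops, strategy, hiring, budget) at stipend 10 (ratio 4/10).
Pick 2: M5 adds 3 new (logistics, audit, PR) at stipend 14 (ratio 3/14).
Pick 3: M7 adds 1 new (ethics) at stipend 16 (ratio 1/16).
Greedy total stipend: 10 + 14 + 16 = 40.

40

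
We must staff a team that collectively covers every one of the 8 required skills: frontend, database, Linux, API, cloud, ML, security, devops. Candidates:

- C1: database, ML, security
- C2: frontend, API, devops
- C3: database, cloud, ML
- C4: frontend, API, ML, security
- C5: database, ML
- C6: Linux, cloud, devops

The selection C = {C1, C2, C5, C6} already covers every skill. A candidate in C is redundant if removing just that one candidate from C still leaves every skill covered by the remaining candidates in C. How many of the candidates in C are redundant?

1

Drop C1: security uncovered — not redundant.
Drop C2: frontend, API uncovered — not redundant.
Drop C5: the rest still cover every skill — redundant.
Drop C6: Linux, cloud uncovered — not redundant.
1 redundant: C5.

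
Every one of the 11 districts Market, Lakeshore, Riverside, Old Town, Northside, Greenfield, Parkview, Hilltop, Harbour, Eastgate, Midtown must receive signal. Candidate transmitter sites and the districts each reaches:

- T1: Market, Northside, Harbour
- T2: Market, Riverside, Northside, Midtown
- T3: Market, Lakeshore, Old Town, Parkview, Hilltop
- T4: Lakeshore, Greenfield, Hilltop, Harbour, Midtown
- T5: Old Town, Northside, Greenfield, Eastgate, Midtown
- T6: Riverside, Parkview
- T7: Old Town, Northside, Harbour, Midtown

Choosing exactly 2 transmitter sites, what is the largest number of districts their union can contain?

9

Choosing T3, T5 covers {Market, Lakeshore, Old Town, Northside, Greenfield, Parkview, Hilltop, Eastgate, Midtown} — 9 districts.
No choice of 2 transmitter sites does better; here Riverside, Harbour are left uncovered.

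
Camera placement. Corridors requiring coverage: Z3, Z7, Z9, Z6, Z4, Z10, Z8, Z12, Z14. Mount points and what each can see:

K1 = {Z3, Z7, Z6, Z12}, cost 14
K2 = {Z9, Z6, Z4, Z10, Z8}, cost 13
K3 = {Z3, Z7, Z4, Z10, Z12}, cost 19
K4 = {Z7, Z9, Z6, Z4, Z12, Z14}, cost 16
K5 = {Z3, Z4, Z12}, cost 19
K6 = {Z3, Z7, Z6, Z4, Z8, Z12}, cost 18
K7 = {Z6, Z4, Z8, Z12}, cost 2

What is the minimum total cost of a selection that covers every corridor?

K3, K4, K7 cover every corridor at cost 19 + 16 + 2 = 37.
Any cover uses at least 3 camera mounts; among all covering selections none totals below 37.

37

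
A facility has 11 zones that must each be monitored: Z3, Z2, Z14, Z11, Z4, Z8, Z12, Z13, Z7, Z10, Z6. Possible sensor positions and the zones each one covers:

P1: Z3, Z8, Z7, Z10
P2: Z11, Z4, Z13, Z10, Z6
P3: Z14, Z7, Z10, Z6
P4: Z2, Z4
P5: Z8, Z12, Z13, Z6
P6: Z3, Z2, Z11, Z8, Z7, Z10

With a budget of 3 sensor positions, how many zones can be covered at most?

10

Choosing P2, P3, P6 covers {Z3, Z2, Z14, Z11, Z4, Z8, Z13, Z7, Z10, Z6} — 10 zones.
No choice of 3 sensor positions does better; here Z12 is left uncovered.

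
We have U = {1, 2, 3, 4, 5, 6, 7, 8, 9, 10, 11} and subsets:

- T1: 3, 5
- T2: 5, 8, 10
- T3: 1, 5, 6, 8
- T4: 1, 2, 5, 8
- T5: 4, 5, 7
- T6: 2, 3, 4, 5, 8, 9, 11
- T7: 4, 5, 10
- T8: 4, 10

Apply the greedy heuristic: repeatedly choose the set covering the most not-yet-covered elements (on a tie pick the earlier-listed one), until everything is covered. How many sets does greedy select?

4

Pick 1: T6 covers 7 new elements (2, 3, 4, 5, 8, 9, 11).
Pick 2: T3 covers 2 new elements (1, 6).
Pick 3: T2 covers 1 new elements (10).
Pick 4: T5 covers 1 new elements (7).
Greedy uses 4 sets.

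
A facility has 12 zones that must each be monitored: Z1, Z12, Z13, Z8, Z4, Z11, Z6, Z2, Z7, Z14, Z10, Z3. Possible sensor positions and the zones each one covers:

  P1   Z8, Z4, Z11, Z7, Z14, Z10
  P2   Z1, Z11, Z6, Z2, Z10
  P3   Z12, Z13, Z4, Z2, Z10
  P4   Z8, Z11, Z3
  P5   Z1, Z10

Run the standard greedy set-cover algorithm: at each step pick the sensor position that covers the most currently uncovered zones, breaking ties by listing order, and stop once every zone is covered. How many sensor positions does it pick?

Pick 1: P1 covers 6 new zones (Z8, Z4, Z11, Z7, Z14, Z10).
Pick 2: P2 covers 3 new zones (Z1, Z6, Z2).
Pick 3: P3 covers 2 new zones (Z12, Z13).
Pick 4: P4 covers 1 new zones (Z3).
Greedy uses 4 sensor positions.

4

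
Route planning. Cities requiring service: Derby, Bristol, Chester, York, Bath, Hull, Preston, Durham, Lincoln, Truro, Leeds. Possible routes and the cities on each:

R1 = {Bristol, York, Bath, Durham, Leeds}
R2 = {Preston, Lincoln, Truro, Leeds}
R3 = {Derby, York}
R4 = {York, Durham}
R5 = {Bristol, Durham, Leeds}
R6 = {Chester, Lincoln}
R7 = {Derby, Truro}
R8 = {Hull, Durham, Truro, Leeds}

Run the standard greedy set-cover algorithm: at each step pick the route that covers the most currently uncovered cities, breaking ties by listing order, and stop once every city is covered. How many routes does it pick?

5

Pick 1: R1 covers 5 new cities (Bristol, York, Bath, Durham, Leeds).
Pick 2: R2 covers 3 new cities (Preston, Lincoln, Truro).
Pick 3: R3 covers 1 new cities (Derby).
Pick 4: R6 covers 1 new cities (Chester).
Pick 5: R8 covers 1 new cities (Hull).
Greedy uses 5 routes.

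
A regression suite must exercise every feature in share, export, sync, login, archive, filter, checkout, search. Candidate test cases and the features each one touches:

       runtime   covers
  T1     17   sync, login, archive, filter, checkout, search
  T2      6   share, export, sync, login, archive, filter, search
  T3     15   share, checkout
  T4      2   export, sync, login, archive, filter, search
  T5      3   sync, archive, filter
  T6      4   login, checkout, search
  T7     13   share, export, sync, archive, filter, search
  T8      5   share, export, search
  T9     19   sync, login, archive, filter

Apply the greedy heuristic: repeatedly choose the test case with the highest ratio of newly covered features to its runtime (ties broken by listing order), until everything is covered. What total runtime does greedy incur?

11

Pick 1: T4 adds 6 new (export, sync, login, archive, filter, search) at runtime 2 (ratio 6/2).
Pick 2: T6 adds 1 new (checkout) at runtime 4 (ratio 1/4).
Pick 3: T8 adds 1 new (share) at runtime 5 (ratio 1/5).
Greedy total runtime: 2 + 4 + 5 = 11. (The true optimum is 10, so greedy overshoots here.)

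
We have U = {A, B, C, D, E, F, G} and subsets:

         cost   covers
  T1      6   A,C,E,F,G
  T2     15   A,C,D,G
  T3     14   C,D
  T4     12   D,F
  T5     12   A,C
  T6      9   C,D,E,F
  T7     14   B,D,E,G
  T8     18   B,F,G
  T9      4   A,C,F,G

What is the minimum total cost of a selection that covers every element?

T7, T9 cover every element at cost 14 + 4 = 18.
Any cover uses at least 2 sets; among all covering selections none totals below 18.

18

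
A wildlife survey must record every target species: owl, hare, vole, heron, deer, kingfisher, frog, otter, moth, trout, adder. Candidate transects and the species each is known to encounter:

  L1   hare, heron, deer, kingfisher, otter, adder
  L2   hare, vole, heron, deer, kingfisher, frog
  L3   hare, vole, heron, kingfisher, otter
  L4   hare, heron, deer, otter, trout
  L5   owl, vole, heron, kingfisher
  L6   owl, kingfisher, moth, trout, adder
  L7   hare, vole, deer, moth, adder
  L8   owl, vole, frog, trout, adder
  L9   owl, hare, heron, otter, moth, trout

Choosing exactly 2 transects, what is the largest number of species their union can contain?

Choosing L1, L8 covers {owl, hare, vole, heron, deer, kingfisher, frog, otter, trout, adder} — 10 species.
No choice of 2 transects does better; here moth is left uncovered.

10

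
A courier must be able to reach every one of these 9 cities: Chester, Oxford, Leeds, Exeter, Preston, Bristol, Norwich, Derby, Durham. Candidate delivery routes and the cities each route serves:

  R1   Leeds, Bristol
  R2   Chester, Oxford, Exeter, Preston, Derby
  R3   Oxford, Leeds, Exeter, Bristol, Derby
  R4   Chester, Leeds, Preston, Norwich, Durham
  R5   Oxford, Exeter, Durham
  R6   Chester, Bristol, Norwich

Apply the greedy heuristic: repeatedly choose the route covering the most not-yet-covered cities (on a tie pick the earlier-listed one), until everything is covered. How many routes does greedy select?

3

Pick 1: R2 covers 5 new cities (Chester, Oxford, Exeter, Preston, Derby).
Pick 2: R4 covers 3 new cities (Leeds, Norwich, Durham).
Pick 3: R1 covers 1 new cities (Bristol).
Greedy uses 3 routes. (The true minimum is 2.)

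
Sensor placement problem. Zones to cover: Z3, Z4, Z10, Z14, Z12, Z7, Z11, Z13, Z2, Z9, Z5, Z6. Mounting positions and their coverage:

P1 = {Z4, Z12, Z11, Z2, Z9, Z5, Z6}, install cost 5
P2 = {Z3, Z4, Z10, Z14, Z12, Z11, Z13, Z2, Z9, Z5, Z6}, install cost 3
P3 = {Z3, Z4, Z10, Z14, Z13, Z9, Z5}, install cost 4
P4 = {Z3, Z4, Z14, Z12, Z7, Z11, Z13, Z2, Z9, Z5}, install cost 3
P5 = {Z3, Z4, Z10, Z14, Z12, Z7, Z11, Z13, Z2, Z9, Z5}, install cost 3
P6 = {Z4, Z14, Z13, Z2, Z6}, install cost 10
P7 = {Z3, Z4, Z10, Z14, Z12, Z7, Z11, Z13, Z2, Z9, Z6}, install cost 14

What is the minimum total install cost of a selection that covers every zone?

6

P2, P4 cover every zone at install cost 3 + 3 = 6.
Any cover uses at least 2 sensor positions; among all covering selections none totals below 6.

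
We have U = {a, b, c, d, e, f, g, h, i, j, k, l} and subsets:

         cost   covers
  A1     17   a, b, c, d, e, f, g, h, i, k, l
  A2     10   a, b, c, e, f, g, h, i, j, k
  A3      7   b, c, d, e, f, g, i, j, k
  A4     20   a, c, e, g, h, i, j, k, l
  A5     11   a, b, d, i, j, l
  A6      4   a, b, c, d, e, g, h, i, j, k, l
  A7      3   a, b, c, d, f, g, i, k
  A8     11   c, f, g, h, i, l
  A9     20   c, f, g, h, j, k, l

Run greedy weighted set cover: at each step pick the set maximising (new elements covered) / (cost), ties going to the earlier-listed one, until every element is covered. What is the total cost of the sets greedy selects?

7

Pick 1: A6 adds 11 new (a, b, c, d, e, g, h, i, j, k, l) at cost 4 (ratio 11/4).
Pick 2: A7 adds 1 new (f) at cost 3 (ratio 1/3).
Greedy total cost: 4 + 3 = 7.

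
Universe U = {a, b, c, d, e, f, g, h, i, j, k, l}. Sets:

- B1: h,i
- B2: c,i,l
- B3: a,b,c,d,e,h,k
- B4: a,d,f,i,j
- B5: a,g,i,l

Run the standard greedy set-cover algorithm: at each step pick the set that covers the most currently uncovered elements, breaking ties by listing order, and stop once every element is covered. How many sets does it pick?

Pick 1: B3 covers 7 new elements (a, b, c, d, e, h, k).
Pick 2: B4 covers 3 new elements (f, i, j).
Pick 3: B5 covers 2 new elements (g, l).
Greedy uses 3 sets.

3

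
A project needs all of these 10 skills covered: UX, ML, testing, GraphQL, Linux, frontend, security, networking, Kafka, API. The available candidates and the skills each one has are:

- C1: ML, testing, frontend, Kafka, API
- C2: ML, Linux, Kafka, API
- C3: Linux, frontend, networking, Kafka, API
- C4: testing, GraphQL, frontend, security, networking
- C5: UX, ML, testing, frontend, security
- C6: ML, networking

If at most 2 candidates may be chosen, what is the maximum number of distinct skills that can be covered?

9

Choosing C2, C4 covers {ML, testing, GraphQL, Linux, frontend, security, networking, Kafka, API} — 9 skills.
No choice of 2 candidates does better; here UX is left uncovered.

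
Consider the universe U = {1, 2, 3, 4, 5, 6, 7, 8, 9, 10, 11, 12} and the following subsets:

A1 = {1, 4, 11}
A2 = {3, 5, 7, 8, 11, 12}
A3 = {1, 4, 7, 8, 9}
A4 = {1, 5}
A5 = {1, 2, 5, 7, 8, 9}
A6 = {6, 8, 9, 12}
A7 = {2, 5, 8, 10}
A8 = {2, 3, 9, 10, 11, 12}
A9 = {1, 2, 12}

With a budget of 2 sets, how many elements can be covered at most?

10

Choosing A3, A8 covers {1, 2, 3, 4, 7, 8, 9, 10, 11, 12} — 10 elements.
No choice of 2 sets does better; here 5, 6 are left uncovered.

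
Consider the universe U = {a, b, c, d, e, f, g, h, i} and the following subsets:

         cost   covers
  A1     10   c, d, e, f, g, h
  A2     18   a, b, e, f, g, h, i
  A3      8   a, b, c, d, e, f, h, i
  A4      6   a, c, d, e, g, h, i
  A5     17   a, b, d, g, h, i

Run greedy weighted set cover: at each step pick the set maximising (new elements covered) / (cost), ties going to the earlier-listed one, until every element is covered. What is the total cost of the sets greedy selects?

Pick 1: A4 adds 7 new (a, c, d, e, g, h, i) at cost 6 (ratio 7/6).
Pick 2: A3 adds 2 new (b, f) at cost 8 (ratio 2/8).
Greedy total cost: 6 + 8 = 14.

14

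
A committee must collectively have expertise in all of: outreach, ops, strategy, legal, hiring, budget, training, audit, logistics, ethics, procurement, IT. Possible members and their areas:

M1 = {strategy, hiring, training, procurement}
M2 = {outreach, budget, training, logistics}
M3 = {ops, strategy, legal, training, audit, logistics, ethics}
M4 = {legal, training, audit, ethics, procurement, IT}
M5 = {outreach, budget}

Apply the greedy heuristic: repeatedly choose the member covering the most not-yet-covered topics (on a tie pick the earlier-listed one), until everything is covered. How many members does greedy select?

Pick 1: M3 covers 7 new topics (ops, strategy, legal, training, audit, logistics, ethics).
Pick 2: M1 covers 2 new topics (hiring, procurement).
Pick 3: M2 covers 2 new topics (outreach, budget).
Pick 4: M4 covers 1 new topics (IT).
Greedy uses 4 members.

4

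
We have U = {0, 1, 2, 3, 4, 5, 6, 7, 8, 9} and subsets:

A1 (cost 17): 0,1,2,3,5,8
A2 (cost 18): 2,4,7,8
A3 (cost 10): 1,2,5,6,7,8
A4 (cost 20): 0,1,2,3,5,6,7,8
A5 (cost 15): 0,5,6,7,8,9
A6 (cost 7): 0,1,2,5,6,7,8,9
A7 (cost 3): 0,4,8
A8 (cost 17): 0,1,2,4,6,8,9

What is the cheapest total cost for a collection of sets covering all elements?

27

A1, A6, A7 cover every element at cost 17 + 7 + 3 = 27.
Any cover uses at least 2 sets; among all covering selections none totals below 27.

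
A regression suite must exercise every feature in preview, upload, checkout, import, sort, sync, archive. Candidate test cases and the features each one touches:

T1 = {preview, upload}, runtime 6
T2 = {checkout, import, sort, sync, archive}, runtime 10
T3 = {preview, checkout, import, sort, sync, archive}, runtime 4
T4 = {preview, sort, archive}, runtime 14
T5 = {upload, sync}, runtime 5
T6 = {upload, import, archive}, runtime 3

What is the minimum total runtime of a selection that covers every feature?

7

T3, T6 cover every feature at runtime 4 + 3 = 7.
Any cover uses at least 2 test cases; among all covering selections none totals below 7.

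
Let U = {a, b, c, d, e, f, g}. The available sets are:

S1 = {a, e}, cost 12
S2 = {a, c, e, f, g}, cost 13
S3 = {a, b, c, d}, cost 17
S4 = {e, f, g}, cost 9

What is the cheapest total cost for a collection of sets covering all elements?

S3, S4 cover every element at cost 17 + 9 = 26.
Any cover uses at least 2 sets; among all covering selections none totals below 26.
Greedy by coverage-per-cost would pick S2, S3 for 30 — worse than the optimum 26.

26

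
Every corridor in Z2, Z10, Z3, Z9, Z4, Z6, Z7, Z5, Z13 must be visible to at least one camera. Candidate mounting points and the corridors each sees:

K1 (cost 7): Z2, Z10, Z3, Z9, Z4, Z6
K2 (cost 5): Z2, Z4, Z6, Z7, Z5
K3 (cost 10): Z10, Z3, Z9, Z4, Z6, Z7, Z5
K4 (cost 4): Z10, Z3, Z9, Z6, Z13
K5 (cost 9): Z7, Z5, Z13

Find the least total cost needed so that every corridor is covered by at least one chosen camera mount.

9

K2, K4 cover every corridor at cost 5 + 4 = 9.
Any cover uses at least 2 camera mounts; among all covering selections none totals below 9.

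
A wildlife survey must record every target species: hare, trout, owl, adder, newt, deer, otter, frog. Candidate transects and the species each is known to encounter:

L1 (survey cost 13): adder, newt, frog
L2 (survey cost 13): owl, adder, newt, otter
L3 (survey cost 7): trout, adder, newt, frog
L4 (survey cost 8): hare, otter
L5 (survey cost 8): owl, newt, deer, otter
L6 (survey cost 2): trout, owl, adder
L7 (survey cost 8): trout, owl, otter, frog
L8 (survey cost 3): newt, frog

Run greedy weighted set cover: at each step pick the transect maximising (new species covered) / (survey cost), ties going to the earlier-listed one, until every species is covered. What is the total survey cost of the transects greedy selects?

21

Pick 1: L6 adds 3 new (trout, owl, adder) at survey cost 2 (ratio 3/2).
Pick 2: L8 adds 2 new (newt, frog) at survey cost 3 (ratio 2/3).
Pick 3: L4 adds 2 new (hare, otter) at survey cost 8 (ratio 2/8).
Pick 4: L5 adds 1 new (deer) at survey cost 8 (ratio 1/8).
Greedy total survey cost: 2 + 3 + 8 + 8 = 21.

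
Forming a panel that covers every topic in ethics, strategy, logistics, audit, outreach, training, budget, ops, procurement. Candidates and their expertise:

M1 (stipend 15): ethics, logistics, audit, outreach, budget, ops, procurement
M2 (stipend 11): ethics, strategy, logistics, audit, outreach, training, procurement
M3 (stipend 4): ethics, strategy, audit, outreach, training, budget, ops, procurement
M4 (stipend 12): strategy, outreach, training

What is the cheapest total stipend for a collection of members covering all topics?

M2, M3 cover every topic at stipend 11 + 4 = 15.
Any cover uses at least 2 members; among all covering selections none totals below 15.

15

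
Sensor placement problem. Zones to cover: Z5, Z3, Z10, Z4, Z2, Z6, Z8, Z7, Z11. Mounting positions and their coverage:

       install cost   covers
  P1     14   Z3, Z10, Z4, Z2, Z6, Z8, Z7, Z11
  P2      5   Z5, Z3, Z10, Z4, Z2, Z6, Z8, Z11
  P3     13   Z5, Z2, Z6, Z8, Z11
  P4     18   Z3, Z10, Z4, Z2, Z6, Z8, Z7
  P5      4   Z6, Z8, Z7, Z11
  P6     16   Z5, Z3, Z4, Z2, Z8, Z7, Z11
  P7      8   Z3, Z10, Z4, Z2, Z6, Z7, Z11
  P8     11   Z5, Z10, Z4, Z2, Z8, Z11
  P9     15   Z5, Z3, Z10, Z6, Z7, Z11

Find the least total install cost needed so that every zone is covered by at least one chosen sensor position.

9

P2, P5 cover every zone at install cost 5 + 4 = 9.
Any cover uses at least 2 sensor positions; among all covering selections none totals below 9.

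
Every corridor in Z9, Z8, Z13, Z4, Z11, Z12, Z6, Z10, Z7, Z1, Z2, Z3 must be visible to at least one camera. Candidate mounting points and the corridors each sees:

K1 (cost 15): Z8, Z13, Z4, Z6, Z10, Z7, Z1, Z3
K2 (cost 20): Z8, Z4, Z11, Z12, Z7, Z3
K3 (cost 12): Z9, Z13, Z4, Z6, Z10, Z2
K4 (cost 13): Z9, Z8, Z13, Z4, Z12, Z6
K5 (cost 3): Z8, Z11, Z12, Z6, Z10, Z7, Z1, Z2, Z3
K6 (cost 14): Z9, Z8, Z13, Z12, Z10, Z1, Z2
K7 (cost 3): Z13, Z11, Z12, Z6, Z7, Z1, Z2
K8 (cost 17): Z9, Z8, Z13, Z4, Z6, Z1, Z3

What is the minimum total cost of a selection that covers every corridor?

K3, K5 cover every corridor at cost 12 + 3 = 15.
Any cover uses at least 2 camera mounts; among all covering selections none totals below 15.
Greedy by coverage-per-cost would pick K5, K7, K3 for 18 — worse than the optimum 15.

15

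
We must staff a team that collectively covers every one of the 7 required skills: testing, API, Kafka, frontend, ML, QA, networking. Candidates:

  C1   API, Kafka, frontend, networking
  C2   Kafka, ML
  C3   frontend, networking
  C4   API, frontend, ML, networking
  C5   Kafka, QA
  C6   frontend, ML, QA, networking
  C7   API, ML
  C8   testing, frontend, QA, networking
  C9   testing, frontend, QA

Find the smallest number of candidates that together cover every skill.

C1, C2, C8 together cover {testing, API, Kafka, frontend, ML, QA, networking} — every skill.
No 2 of the 9 candidates cover everything (all 36 pairs fall short), so 3 is minimum.

3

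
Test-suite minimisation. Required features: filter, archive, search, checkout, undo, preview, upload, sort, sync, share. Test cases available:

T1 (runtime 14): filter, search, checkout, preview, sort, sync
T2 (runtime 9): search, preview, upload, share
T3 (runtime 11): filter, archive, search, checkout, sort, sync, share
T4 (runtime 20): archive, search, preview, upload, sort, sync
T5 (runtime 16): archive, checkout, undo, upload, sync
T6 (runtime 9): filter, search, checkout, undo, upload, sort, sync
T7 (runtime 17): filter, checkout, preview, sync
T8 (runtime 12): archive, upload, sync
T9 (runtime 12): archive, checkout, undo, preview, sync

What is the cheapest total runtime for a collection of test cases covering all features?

29

T2, T3, T6 cover every feature at runtime 9 + 11 + 9 = 29.
Any cover uses at least 3 test cases; among all covering selections none totals below 29.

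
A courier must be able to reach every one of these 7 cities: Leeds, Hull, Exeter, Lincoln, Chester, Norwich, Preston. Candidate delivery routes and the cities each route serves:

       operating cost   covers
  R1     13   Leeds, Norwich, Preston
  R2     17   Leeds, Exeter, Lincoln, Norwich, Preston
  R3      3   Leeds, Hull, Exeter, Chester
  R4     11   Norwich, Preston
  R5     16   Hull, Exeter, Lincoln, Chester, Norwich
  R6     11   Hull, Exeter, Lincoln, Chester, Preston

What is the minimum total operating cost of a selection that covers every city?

R2, R3 cover every city at operating cost 17 + 3 = 20.
Any cover uses at least 2 routes; among all covering selections none totals below 20.

20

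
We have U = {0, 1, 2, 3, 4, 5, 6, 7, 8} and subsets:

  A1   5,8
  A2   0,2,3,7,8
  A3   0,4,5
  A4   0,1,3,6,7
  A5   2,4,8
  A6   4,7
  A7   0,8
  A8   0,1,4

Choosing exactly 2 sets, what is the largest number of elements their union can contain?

Choosing A4, A5 covers {0, 1, 2, 3, 4, 6, 7, 8} — 8 elements.
No choice of 2 sets does better; here 5 is left uncovered.

8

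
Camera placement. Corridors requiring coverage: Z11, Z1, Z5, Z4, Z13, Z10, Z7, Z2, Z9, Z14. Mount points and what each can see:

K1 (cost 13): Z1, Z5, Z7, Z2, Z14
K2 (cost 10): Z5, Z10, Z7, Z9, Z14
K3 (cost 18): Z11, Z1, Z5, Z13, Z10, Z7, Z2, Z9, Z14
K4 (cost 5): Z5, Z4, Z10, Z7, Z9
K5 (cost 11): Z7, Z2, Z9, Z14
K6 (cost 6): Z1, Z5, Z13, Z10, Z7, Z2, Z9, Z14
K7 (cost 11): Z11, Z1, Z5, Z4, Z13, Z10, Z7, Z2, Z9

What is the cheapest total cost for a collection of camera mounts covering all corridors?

K6, K7 cover every corridor at cost 6 + 11 = 17.
Any cover uses at least 2 camera mounts; among all covering selections none totals below 17.

17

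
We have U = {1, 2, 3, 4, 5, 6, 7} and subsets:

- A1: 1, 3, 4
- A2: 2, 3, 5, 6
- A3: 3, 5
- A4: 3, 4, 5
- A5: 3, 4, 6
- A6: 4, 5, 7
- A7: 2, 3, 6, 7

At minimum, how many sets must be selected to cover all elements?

3

A1, A2, A6 together cover {1, 2, 3, 4, 5, 6, 7} — every element.
No 2 of the 7 sets cover everything (all 21 pairs fall short), so 3 is minimum.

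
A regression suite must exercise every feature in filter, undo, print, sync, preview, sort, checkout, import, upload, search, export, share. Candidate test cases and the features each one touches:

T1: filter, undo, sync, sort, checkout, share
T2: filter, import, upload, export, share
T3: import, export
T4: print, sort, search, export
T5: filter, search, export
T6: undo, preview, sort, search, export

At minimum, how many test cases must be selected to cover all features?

T1, T2, T4, T6 together cover {filter, undo, print, sync, preview, sort, checkout, import, upload, search, export, share} — every feature.
No 3 of the 6 test cases cover everything (all 20 triples fall short), so 4 is minimum.

4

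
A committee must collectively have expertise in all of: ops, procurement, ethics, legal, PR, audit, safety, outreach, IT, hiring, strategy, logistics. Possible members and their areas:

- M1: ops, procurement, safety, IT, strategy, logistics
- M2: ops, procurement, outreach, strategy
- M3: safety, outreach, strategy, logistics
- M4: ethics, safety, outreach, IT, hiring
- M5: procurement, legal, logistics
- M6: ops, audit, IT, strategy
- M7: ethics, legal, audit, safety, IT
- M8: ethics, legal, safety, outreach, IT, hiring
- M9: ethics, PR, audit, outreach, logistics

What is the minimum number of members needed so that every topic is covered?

M1, M8, M9 together cover {ops, procurement, ethics, legal, PR, audit, safety, outreach, IT, hiring, strategy, logistics} — every topic.
No 2 of the 9 members cover everything (all 36 pairs fall short), so 3 is minimum.

3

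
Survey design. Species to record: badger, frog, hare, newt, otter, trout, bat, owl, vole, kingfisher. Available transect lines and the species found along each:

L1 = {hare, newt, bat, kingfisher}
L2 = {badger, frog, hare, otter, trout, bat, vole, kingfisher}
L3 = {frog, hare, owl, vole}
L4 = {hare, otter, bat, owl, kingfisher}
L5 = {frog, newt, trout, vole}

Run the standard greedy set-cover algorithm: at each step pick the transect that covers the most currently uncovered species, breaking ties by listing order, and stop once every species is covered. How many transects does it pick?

Pick 1: L2 covers 8 new species (badger, frog, hare, otter, trout, bat, vole, kingfisher).
Pick 2: L1 covers 1 new species (newt).
Pick 3: L3 covers 1 new species (owl).
Greedy uses 3 transects.

3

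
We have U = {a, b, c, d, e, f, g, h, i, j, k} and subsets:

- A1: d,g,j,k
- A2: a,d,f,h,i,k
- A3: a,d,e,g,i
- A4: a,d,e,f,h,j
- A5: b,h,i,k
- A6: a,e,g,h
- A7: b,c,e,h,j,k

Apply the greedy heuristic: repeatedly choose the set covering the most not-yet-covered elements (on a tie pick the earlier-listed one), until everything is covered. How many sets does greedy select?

Pick 1: A2 covers 6 new elements (a, d, f, h, i, k).
Pick 2: A7 covers 4 new elements (b, c, e, j).
Pick 3: A1 covers 1 new elements (g).
Greedy uses 3 sets.

3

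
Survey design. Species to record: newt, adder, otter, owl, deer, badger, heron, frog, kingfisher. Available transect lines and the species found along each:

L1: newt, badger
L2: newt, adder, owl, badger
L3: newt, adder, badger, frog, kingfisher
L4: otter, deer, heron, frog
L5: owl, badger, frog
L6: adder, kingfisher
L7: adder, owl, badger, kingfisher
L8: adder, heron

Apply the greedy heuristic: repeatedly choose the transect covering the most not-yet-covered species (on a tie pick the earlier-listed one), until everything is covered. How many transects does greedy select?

Pick 1: L3 covers 5 new species (newt, adder, badger, frog, kingfisher).
Pick 2: L4 covers 3 new species (otter, deer, heron).
Pick 3: L2 covers 1 new species (owl).
Greedy uses 3 transects.

3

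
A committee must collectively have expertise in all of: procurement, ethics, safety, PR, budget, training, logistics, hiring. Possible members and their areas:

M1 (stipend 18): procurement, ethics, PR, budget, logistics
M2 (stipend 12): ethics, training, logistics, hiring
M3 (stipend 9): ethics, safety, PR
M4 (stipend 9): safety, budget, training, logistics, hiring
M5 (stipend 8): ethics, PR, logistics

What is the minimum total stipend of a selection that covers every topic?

27

M1, M4 cover every topic at stipend 18 + 9 = 27.
Any cover uses at least 2 members; among all covering selections none totals below 27.
Greedy by coverage-per-stipend would pick M4, M5, M1 for 35 — worse than the optimum 27.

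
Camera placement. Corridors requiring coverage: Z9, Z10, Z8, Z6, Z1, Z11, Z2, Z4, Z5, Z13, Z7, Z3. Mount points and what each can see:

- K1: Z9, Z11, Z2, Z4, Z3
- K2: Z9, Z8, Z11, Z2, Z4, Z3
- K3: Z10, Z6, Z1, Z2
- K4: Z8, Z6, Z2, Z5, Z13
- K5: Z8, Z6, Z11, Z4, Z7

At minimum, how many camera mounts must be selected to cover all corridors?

K1, K3, K4, K5 together cover {Z9, Z10, Z8, Z6, Z1, Z11, Z2, Z4, Z5, Z13, Z7, Z3} — every corridor.
No 3 of the 5 camera mounts cover everything (all 10 triples fall short), so 4 is minimum.

4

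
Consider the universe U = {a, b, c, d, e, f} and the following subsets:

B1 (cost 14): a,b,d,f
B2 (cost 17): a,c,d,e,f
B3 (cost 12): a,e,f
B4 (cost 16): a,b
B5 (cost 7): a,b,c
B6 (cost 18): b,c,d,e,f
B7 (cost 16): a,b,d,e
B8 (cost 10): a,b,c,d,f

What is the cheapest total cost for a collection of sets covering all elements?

22

B3, B8 cover every element at cost 12 + 10 = 22.
Any cover uses at least 2 sets; among all covering selections none totals below 22.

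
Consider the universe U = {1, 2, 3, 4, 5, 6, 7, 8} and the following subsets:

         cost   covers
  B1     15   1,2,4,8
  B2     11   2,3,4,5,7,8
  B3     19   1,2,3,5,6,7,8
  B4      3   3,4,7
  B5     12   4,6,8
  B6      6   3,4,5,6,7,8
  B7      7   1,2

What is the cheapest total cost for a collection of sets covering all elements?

B6, B7 cover every element at cost 6 + 7 = 13.
Any cover uses at least 2 sets; among all covering selections none totals below 13.

13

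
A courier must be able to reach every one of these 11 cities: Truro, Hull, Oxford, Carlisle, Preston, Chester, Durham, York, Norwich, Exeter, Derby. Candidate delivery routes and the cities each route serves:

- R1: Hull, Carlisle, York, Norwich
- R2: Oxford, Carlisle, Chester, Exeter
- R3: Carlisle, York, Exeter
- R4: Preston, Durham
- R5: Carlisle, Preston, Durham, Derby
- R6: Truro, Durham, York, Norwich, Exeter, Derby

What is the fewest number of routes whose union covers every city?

4

R1, R2, R4, R6 together cover {Truro, Hull, Oxford, Carlisle, Preston, Chester, Durham, York, Norwich, Exeter, Derby} — every city.
No 3 of the 6 routes cover everything (all 20 triples fall short), so 4 is minimum.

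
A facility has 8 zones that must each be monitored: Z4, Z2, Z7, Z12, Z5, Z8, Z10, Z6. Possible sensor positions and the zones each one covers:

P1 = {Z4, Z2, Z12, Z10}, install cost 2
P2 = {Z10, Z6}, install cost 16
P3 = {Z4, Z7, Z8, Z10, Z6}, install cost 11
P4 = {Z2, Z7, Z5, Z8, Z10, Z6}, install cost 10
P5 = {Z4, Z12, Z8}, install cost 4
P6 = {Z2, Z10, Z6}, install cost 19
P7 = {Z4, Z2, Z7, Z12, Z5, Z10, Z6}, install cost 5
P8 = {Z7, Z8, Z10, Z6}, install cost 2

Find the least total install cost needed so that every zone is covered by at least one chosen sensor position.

P7, P8 cover every zone at install cost 5 + 2 = 7.
Any cover uses at least 2 sensor positions; among all covering selections none totals below 7.
Greedy by coverage-per-install cost would pick P1, P8, P7 for 9 — worse than the optimum 7.

7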